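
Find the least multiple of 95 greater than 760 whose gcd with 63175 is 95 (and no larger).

63175 = 95·665. Any k with gcd(k, 63175) = 95 is a multiple of 95, say 95s, with s coprime to 665.
Need s > 760/95, so s ≥ 9. First s ≥ 9 with gcd(s, 665) = 1 is s = 9. Thus k = 95·9 = 855.

855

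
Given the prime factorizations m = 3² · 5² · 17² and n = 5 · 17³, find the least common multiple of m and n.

max exponent per prime: 3² · 5² · 17³ = 1105425

1105425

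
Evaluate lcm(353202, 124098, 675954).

517287993534

lcm(353202, 124098) = 353202·124098/gcd = 43831661796/9546 = 4591626
lcm(4591626, 675954) = 4591626·675954/gcd = 3103727961204/6 = 517287993534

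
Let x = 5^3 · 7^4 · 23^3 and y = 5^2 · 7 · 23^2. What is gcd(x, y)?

min exponent per shared prime: 5^2 · 7 · 23^2 = 92575

92575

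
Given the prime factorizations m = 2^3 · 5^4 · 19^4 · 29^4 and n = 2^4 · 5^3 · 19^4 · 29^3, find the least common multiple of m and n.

max exponent per prime: 2^4 · 5^4 · 19^4 · 29^4 = 921735672010000

921735672010000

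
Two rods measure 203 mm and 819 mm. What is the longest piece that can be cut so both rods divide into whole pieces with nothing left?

7

Euclid: 819 = 4·203 + 7; 203 = 29·7 + 0. Last nonzero remainder: 7.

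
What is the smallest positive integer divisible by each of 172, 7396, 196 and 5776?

523311376

lcm(172, 7396) = 172·7396/gcd = 1272112/172 = 7396
lcm(7396, 196) = 7396·196/gcd = 1449616/4 = 362404
lcm(362404, 5776) = 362404·5776/gcd = 2093245504/4 = 523311376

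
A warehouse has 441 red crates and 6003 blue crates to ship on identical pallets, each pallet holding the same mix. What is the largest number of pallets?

9

441 = 3² · 7²
6003 = 3² · 23 · 29
Common: 3² = 9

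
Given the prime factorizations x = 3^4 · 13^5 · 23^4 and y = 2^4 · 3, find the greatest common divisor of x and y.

min exponent per shared prime: 3 = 3

3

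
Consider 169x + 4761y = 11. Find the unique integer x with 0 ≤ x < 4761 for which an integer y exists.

3437

Reduce mod 4761: 169x ≡ 11 (mod 4761). With g = gcd(169, 4761) = 1 dividing 11, divide through: 169x ≡ 11 (mod 4761).
Since gcd(169, 4761) = 1, x ≡ 11·(169)⁻¹ ≡ 3437 (mod 4761). Smallest non-negative: 3437.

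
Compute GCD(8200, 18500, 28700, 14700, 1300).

100

8200 = 2³ · 5² · 41; 18500 = 2² · 5³ · 37; 28700 = 2² · 5² · 7 · 41; 14700 = 2² · 3 · 5² · 7²; 1300 = 2² · 5² · 13
gcd takes min exponent of each prime: 2² · 5² = 100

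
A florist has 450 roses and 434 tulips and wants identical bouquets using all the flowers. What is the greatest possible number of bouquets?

2

450 = 2 · 3² · 5²
434 = 2 · 7 · 31
Common: 2 = 2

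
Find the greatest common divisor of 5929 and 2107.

Euclid: 5929 = 2·2107 + 1715; 2107 = 1·1715 + 392; 1715 = 4·392 + 147; 392 = 2·147 + 98; 147 = 1·98 + 49; 98 = 2·49 + 0. Last nonzero remainder: 49.

49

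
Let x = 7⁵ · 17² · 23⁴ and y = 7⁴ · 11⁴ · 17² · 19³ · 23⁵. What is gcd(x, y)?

194178591649

min exponent per shared prime: 7⁴ · 17² · 23⁴ = 194178591649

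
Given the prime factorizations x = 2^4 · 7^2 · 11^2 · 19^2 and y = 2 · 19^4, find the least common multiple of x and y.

12362771344

max exponent per prime: 2^4 · 7^2 · 11^2 · 19^4 = 12362771344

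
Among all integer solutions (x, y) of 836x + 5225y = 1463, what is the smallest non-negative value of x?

8

Euclid: 5225 = 6·836 + 209; 836 = 4·209 + 0 → gcd = 209; 1463 = 209·7.
Back-substitution yields 836·(-6) + 5225·(1) = 209, so one solution is x = -6·7 = -42, y = 1·7 = 7.
Solutions in x differ by 5225/209 = 25; the one in [0, 25) is -42 mod 25 = 8.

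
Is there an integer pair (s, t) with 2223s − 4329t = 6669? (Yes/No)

gcd(2223, 4329): 4329 = 1·2223 + 2106; 2223 = 1·2106 + 117; 2106 = 18·117 + 0 → 117
117 divides 6669, so a solution exists.

Yes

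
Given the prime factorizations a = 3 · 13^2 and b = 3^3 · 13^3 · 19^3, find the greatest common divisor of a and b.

507

min exponent per shared prime: 3 · 13^2 = 507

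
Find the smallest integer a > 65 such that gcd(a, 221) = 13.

gcd(a, 221) = 13 forces 13 | a; write a = 13s. Then gcd(13s, 13·17) = 13·gcd(s, 17), so need gcd(s, 17) = 1.
13s > 65 gives s ≥ 6. The least s ≥ 6 coprime to 17 is 6, so a = 13·6 = 78.

78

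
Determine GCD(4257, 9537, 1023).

33

4257 = 3² · 11 · 43; 9537 = 3 · 11 · 17²; 1023 = 3 · 11 · 31
gcd takes min exponent of each prime: 3 · 11 = 33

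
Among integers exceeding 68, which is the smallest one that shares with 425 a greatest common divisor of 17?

102

gcd(a, 425) = 17 forces 17 | a; write a = 17s. Then gcd(17s, 17·25) = 17·gcd(s, 25), so need gcd(s, 25) = 1.
17s > 68 gives s ≥ 5. The least s ≥ 5 coprime to 25 is 6, so a = 17·6 = 102.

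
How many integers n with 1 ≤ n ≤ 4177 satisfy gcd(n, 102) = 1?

Prime factors of 102: 2, 3, 17. Count integers ≤ 4177 divisible by none of them.
By inclusion–exclusion: 4177 − ⌊4177/2⌋ − ⌊4177/3⌋ − ⌊4177/17⌋ + ⌊4177/6⌋ + ⌊4177/34⌋ + ⌊4177/51⌋ − ⌊4177/102⌋ = 1311.

1311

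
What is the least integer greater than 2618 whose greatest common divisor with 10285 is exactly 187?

2992

Multiples of 187 above 2618: 187·15, 187·16, … . Need the cofactor coprime to 10285/187 = 55.
Checking s = 15, 16, … the first with gcd(s, 55) = 1 is s = 16, giving 2992.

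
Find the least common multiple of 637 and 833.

10829

gcd first: 833 = 1·637 + 196; 637 = 3·196 + 49; 196 = 4·49 + 0 → gcd = 49
lcm = 637·833/gcd = 530621/49 = 10829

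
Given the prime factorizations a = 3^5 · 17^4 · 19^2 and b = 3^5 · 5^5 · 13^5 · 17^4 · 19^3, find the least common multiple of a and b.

161521204724916440625

max exponent per prime: 3^5 · 5^5 · 13^5 · 17^4 · 19^3 = 161521204724916440625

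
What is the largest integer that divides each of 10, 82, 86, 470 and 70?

2

gcd(10, 82): 82 = 8·10 + 2; 10 = 5·2 + 0 → 2
gcd(2, 86): 86 = 43·2 + 0 → 2
gcd(2, 470): 470 = 235·2 + 0 → 2
gcd(2, 70): 70 = 35·2 + 0 → 2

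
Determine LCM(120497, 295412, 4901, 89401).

6108233924

120497 = 13² · 23 · 31; 295412 = 2² · 13² · 19 · 23; 4901 = 13² · 29; 89401 = 13² · 23²
lcm takes max exponent of each prime: 2² · 13² · 19 · 23² · 29 · 31 = 6108233924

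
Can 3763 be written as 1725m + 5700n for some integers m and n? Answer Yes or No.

By Bézout, 1725m + 5700n = 3763 has integer solutions iff gcd(1725, 5700) | 3763.
Euclid: 5700 = 3·1725 + 525; 1725 = 3·525 + 150; 525 = 3·150 + 75; 150 = 2·75 + 0. gcd = 75; 3763 mod 75 = 13. No.

No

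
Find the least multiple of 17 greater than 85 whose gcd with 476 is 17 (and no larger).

153

Multiples of 17 above 85: 17·6, 17·7, … . Need the cofactor coprime to 476/17 = 28.
Checking s = 6, 7, … the first with gcd(s, 28) = 1 is s = 9, giving 153.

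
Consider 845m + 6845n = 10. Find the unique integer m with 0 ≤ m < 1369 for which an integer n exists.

1207

Euclid: 6845 = 8·845 + 85; 845 = 9·85 + 80; 85 = 1·80 + 5; 80 = 16·5 + 0 → gcd = 5; 10 = 5·2.
Back-substitution yields 845·(-81) + 6845·(10) = 5, so one solution is m = -81·2 = -162, n = 10·2 = 20.
Solutions in m differ by 6845/5 = 1369; the one in [0, 1369) is -162 mod 1369 = 1207.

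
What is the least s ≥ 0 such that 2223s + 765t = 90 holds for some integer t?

20

Reduce mod 765: 2223s ≡ 90 (mod 765). With g = gcd(2223, 765) = 9 dividing 90, divide through: 247s ≡ 10 (mod 85).
Since gcd(247, 85) = 1, s ≡ 10·(247)⁻¹ ≡ 20 (mod 85). Smallest non-negative: 20.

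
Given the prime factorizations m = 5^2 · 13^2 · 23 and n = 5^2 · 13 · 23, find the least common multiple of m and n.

97175

max exponent per prime: 5^2 · 13^2 · 23 = 97175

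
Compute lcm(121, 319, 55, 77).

122815

lcm(121, 319) = 121·319/gcd = 38599/11 = 3509
lcm(3509, 55) = 3509·55/gcd = 192995/11 = 17545
lcm(17545, 77) = 17545·77/gcd = 1350965/11 = 122815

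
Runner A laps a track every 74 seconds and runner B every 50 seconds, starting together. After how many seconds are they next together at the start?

1850

gcd first: 74 = 1·50 + 24; 50 = 2·24 + 2; 24 = 12·2 + 0 → gcd = 2
lcm = 74·50/gcd = 3700/2 = 1850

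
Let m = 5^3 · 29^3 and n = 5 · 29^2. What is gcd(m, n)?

min exponent per shared prime: 5 · 29^2 = 4205

4205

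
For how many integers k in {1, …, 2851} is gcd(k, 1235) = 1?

1994

1235 = 5·13·19. Inclusion–exclusion on these primes:
2851 − ⌊2851/5⌋ − ⌊2851/13⌋ − ⌊2851/19⌋ + ⌊2851/65⌋ + ⌊2851/95⌋ + ⌊2851/247⌋ − ⌊2851/1235⌋ = 1994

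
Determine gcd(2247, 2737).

7

2247 = 3 · 7 · 107
2737 = 7 · 17 · 23
Common: 7 = 7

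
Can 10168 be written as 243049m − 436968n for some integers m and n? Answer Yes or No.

gcd(243049, 436968): 436968 = 1·243049 + 193919; 243049 = 1·193919 + 49130; 193919 = 3·49130 + 46529; 49130 = 1·46529 + 2601; 46529 = 17·2601 + 2312; 2601 = 1·2312 + 289; 2312 = 8·289 + 0 → 289
289 does not divide 10168, so a solution does not exist.

No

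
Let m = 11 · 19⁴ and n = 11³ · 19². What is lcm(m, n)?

173457251

max exponent per prime: 11³ · 19⁴ = 173457251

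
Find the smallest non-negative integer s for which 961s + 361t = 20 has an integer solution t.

349

gcd(961, 361) = 1 (Euclid: 961 = 2·361 + 239; 361 = 1·239 + 122; 239 = 1·122 + 117; 122 = 1·117 + 5; 117 = 23·5 + 2; 5 = 2·2 + 1; 2 = 2·1 + 0), and 1 | 20.
Extended Euclid: 961·(-145) + 361·(386) = 1. Scale by 20: s₀ = -2900.
General solution s = s₀ + 361k; reducing mod 361 gives s = 349 (and t = -929).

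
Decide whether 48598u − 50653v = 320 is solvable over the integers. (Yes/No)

gcd(48598, 50653): 50653 = 1·48598 + 2055; 48598 = 23·2055 + 1333; 2055 = 1·1333 + 722; 1333 = 1·722 + 611; 722 = 1·611 + 111; 611 = 5·111 + 56; 111 = 1·56 + 55; 56 = 1·55 + 1; 55 = 55·1 + 0 → 1
1 divides 320, so a solution exists.

Yes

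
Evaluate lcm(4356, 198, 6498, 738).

4356 = 2² · 3² · 11²; 198 = 2 · 3² · 11; 6498 = 2 · 3² · 19²; 738 = 2 · 3² · 41
lcm takes max exponent of each prime: 2² · 3² · 11² · 19² · 41 = 64473156

64473156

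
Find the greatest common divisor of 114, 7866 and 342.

114

gcd(114, 7866): 7866 = 69·114 + 0 → 114
gcd(114, 342): 342 = 3·114 + 0 → 114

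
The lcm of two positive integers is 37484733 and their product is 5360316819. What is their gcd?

143

From gcd × lcm = mn: gcd = 5360316819 / 37484733 = 143.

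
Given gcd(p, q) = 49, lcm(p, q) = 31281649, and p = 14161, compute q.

108241

Using pq = gcd(p,q)·lcm(p,q) = 49·31281649 = 1532800801, we get q = 1532800801/14161 = 108241.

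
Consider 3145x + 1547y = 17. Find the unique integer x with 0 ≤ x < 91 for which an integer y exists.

61

gcd(3145, 1547) = 17 (Euclid: 3145 = 2·1547 + 51; 1547 = 30·51 + 17; 51 = 3·17 + 0), and 17 | 17.
Extended Euclid: 3145·(-30) + 1547·(61) = 17. Scale by 1: x₀ = -30.
General solution x = x₀ + 91t; reducing mod 91 gives x = 61 (and y = -124).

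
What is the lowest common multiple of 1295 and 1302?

gcd first: 1302 = 1·1295 + 7; 1295 = 185·7 + 0 → gcd = 7
lcm = 1295·1302/gcd = 1686090/7 = 240870

240870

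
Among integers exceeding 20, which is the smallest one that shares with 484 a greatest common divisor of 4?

gcd(x, 484) = 4 forces 4 | x; write x = 4s. Then gcd(4s, 4·121) = 4·gcd(s, 121), so need gcd(s, 121) = 1.
4s > 20 gives s ≥ 6. The least s ≥ 6 coprime to 121 is 6, so x = 4·6 = 24.

24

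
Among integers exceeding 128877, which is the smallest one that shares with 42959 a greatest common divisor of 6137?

gcd(k, 42959) = 6137 forces 6137 | k; write k = 6137s. Then gcd(6137s, 6137·7) = 6137·gcd(s, 7), so need gcd(s, 7) = 1.
6137s > 128877 gives s ≥ 22. The least s ≥ 22 coprime to 7 is 22, so k = 6137·22 = 135014.

135014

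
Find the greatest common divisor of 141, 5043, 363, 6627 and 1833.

3

gcd(141, 5043): 5043 = 35·141 + 108; 141 = 1·108 + 33; 108 = 3·33 + 9; 33 = 3·9 + 6; 9 = 1·6 + 3; 6 = 2·3 + 0 → 3
gcd(3, 363): 363 = 121·3 + 0 → 3
gcd(3, 6627): 6627 = 2209·3 + 0 → 3
gcd(3, 1833): 1833 = 611·3 + 0 → 3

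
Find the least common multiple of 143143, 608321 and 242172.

lcm(143143, 608321) = 143143·608321/gcd = 87076892903/7 = 12439556129
lcm(12439556129, 242172) = 12439556129·242172/gcd = 3012512186872188/7 = 430358883838884

430358883838884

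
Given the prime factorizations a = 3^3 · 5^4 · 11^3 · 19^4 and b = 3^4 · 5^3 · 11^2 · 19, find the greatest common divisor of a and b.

min exponent per shared prime: 3^3 · 5^3 · 11^2 · 19 = 7759125

7759125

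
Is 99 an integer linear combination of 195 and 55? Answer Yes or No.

No

gcd(195, 55): 195 = 3·55 + 30; 55 = 1·30 + 25; 30 = 1·25 + 5; 25 = 5·5 + 0 → 5
5 does not divide 99, so a solution does not exist.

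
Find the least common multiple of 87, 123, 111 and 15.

659895

87 = 3 · 29; 123 = 3 · 41; 111 = 3 · 37; 15 = 3 · 5
lcm takes max exponent of each prime: 3 · 5 · 29 · 37 · 41 = 659895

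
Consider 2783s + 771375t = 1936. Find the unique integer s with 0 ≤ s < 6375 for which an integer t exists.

5267

Reduce mod 771375: 2783s ≡ 1936 (mod 771375). With g = gcd(2783, 771375) = 121 dividing 1936, divide through: 23s ≡ 16 (mod 6375).
Since gcd(23, 6375) = 1, s ≡ 16·(23)⁻¹ ≡ 5267 (mod 6375). Smallest non-negative: 5267.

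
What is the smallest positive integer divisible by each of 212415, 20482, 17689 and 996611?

212415 = 3 · 5 · 7² · 17²; 20482 = 2 · 7² · 11 · 19; 17689 = 7² · 19²; 996611 = 7² · 11 · 43²
lcm takes max exponent of each prime: 2 · 3 · 5 · 7² · 11 · 17² · 19² · 43² = 3119262870570

3119262870570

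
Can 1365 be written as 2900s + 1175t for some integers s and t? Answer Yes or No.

No

gcd(2900, 1175): 2900 = 2·1175 + 550; 1175 = 2·550 + 75; 550 = 7·75 + 25; 75 = 3·25 + 0 → 25
25 does not divide 1365, so a solution does not exist.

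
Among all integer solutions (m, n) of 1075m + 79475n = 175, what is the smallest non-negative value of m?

gcd(1075, 79475) = 25 (Euclid: 79475 = 73·1075 + 1000; 1075 = 1·1000 + 75; 1000 = 13·75 + 25; 75 = 3·25 + 0), and 25 | 175.
Extended Euclid: 1075·(-1035) + 79475·(14) = 25. Scale by 7: m₀ = -7245.
General solution m = m₀ + 3179t; reducing mod 3179 gives m = 2292 (and n = -31).

2292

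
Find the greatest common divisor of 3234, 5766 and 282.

6

gcd(3234, 5766): 5766 = 1·3234 + 2532; 3234 = 1·2532 + 702; 2532 = 3·702 + 426; 702 = 1·426 + 276; 426 = 1·276 + 150; 276 = 1·150 + 126; 150 = 1·126 + 24; 126 = 5·24 + 6; 24 = 4·6 + 0 → 6
gcd(6, 282): 282 = 47·6 + 0 → 6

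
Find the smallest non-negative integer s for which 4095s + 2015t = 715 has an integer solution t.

11

Reduce mod 2015: 4095s ≡ 715 (mod 2015). With g = gcd(4095, 2015) = 65 dividing 715, divide through: 63s ≡ 11 (mod 31).
Since gcd(63, 31) = 1, s ≡ 11·(63)⁻¹ ≡ 11 (mod 31). Smallest non-negative: 11.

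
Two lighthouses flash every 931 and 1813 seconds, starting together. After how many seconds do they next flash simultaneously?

931 = 7² · 19; 1813 = 7² · 37
max exponents: 7² · 19 · 37 = 34447

34447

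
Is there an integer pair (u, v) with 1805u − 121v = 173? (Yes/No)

gcd(1805, 121): 1805 = 14·121 + 111; 121 = 1·111 + 10; 111 = 11·10 + 1; 10 = 10·1 + 0 → 1
1 divides 173, so a solution exists.

Yes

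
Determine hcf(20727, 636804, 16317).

441

gcd(20727, 636804): 636804 = 30·20727 + 14994; 20727 = 1·14994 + 5733; 14994 = 2·5733 + 3528; 5733 = 1·3528 + 2205; 3528 = 1·2205 + 1323; 2205 = 1·1323 + 882; 1323 = 1·882 + 441; 882 = 2·441 + 0 → 441
gcd(441, 16317): 16317 = 37·441 + 0 → 441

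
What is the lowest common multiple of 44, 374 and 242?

44 = 2² · 11; 374 = 2 · 11 · 17; 242 = 2 · 11²
lcm takes max exponent of each prime: 2² · 11² · 17 = 8228

8228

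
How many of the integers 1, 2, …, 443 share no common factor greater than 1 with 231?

231

231 = 3·7·11. Inclusion–exclusion on these primes:
443 − ⌊443/3⌋ − ⌊443/7⌋ − ⌊443/11⌋ + ⌊443/21⌋ + ⌊443/33⌋ + ⌊443/77⌋ − ⌊443/231⌋ = 231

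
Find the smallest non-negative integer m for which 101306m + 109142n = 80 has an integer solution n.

Euclid: 109142 = 1·101306 + 7836; 101306 = 12·7836 + 7274; 7836 = 1·7274 + 562; 7274 = 12·562 + 530; 562 = 1·530 + 32; 530 = 16·32 + 18; 32 = 1·18 + 14; 18 = 1·14 + 4; 14 = 3·4 + 2; 4 = 2·2 + 0 → gcd = 2; 80 = 2·40.
Back-substitution yields 101306·(-23887) + 109142·(22172) = 2, so one solution is m = -23887·40 = -955480, n = 22172·40 = 886880.
Solutions in m differ by 109142/2 = 54571; the one in [0, 54571) is -955480 mod 54571 = 26798.

26798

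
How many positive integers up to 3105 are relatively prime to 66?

Prime factors of 66: 2, 3, 11. Count integers ≤ 3105 divisible by none of them.
By inclusion–exclusion: 3105 − ⌊3105/2⌋ − ⌊3105/3⌋ − ⌊3105/11⌋ + ⌊3105/6⌋ + ⌊3105/22⌋ + ⌊3105/33⌋ − ⌊3105/66⌋ = 941.

941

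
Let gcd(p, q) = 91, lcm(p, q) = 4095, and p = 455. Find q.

Using pq = gcd(p,q)·lcm(p,q) = 91·4095 = 372645, we get q = 372645/455 = 819.

819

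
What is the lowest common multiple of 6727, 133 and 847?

6727 = 7 · 31²; 133 = 7 · 19; 847 = 7 · 11²
lcm takes max exponent of each prime: 7 · 11² · 19 · 31² = 15465373

15465373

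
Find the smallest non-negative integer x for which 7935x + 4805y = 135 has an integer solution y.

20

Reduce mod 4805: 7935x ≡ 135 (mod 4805). With g = gcd(7935, 4805) = 5 dividing 135, divide through: 1587x ≡ 27 (mod 961).
Since gcd(1587, 961) = 1, x ≡ 27·(1587)⁻¹ ≡ 20 (mod 961). Smallest non-negative: 20.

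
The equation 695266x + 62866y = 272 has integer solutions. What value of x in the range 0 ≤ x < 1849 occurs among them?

Euclid: 695266 = 11·62866 + 3740; 62866 = 16·3740 + 3026; 3740 = 1·3026 + 714; 3026 = 4·714 + 170; 714 = 4·170 + 34; 170 = 5·34 + 0 → gcd = 34; 272 = 34·8.
Back-substitution yields 695266·(353) + 62866·(-3904) = 34, so one solution is x = 353·8 = 2824, y = -3904·8 = -31232.
Solutions in x differ by 62866/34 = 1849; the one in [0, 1849) is 2824 mod 1849 = 975.

975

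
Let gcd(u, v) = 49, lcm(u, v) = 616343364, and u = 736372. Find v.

u·v = gcd·lcm = 49·616343364 = 30200824836, so v = 30200824836/736372 = 41013.

41013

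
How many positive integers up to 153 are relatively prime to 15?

82

Prime factors of 15: 3, 5. Count integers ≤ 153 divisible by none of them.
By inclusion–exclusion: 153 − ⌊153/3⌋ − ⌊153/5⌋ + ⌊153/15⌋ = 82.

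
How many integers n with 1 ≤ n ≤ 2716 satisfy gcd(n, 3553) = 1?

Prime factors of 3553: 11, 17, 19. Count integers ≤ 2716 divisible by none of them.
By inclusion–exclusion: 2716 − ⌊2716/11⌋ − ⌊2716/17⌋ − ⌊2716/19⌋ + ⌊2716/187⌋ + ⌊2716/209⌋ + ⌊2716/323⌋ − ⌊2716/3553⌋ = 2203.

2203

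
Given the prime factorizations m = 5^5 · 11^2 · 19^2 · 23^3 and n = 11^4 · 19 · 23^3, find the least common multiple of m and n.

200960856146875

max exponent per prime: 5^5 · 11^4 · 19^2 · 23^3 = 200960856146875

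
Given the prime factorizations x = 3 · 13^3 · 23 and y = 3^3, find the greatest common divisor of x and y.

3

min exponent per shared prime: 3 = 3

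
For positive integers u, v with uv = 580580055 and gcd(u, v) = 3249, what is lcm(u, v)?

For any two positive integers, gcd × lcm equals their product. Hence lcm = 580580055 / 3249 = 178695.

178695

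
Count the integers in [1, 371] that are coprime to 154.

Prime factors of 154: 2, 7, 11. Count integers ≤ 371 divisible by none of them.
By inclusion–exclusion: 371 − ⌊371/2⌋ − ⌊371/7⌋ − ⌊371/11⌋ + ⌊371/14⌋ + ⌊371/22⌋ + ⌊371/77⌋ − ⌊371/154⌋ = 144.

144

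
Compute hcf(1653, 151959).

1653 = 3 · 19 · 29
151959 = 3 · 37³
Common: 3 = 3

3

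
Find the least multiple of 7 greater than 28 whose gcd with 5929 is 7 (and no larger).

Multiples of 7 above 28: 7·5, 7·6, … . Need the cofactor coprime to 5929/7 = 847.
Checking s = 5, 6, … the first with gcd(s, 847) = 1 is s = 5, giving 35.

35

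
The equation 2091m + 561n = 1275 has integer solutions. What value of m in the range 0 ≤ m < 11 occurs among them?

gcd(2091, 561) = 51 (Euclid: 2091 = 3·561 + 408; 561 = 1·408 + 153; 408 = 2·153 + 102; 153 = 1·102 + 51; 102 = 2·51 + 0), and 51 | 1275.
Extended Euclid: 2091·(-4) + 561·(15) = 51. Scale by 25: m₀ = -100.
General solution m = m₀ + 11t; reducing mod 11 gives m = 10 (and n = -35).

10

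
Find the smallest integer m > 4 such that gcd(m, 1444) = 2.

Multiples of 2 above 4: 2·3, 2·4, … . Need the cofactor coprime to 1444/2 = 722.
Checking s = 3, 4, … the first with gcd(s, 722) = 1 is s = 3, giving 6.

6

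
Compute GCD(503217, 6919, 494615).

187

gcd(503217, 6919): 503217 = 72·6919 + 5049; 6919 = 1·5049 + 1870; 5049 = 2·1870 + 1309; 1870 = 1·1309 + 561; 1309 = 2·561 + 187; 561 = 3·187 + 0 → 187
gcd(187, 494615): 494615 = 2645·187 + 0 → 187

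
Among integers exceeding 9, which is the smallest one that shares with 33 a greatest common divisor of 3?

33 = 3·11. Any k with gcd(k, 33) = 3 is a multiple of 3, say 3s, with s coprime to 11.
Need s > 9/3, so s ≥ 4. First s ≥ 4 with gcd(s, 11) = 1 is s = 4. Thus k = 3·4 = 12.

12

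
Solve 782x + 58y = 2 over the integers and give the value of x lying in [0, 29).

27

gcd(782, 58) = 2 (Euclid: 782 = 13·58 + 28; 58 = 2·28 + 2; 28 = 14·2 + 0), and 2 | 2.
Extended Euclid: 782·(-2) + 58·(27) = 2. Scale by 1: x₀ = -2.
General solution x = x₀ + 29t; reducing mod 29 gives x = 27 (and y = -364).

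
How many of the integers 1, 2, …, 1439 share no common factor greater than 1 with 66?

437

66 = 2·3·11. Inclusion–exclusion on these primes:
1439 − ⌊1439/2⌋ − ⌊1439/3⌋ − ⌊1439/11⌋ + ⌊1439/6⌋ + ⌊1439/22⌋ + ⌊1439/33⌋ − ⌊1439/66⌋ = 437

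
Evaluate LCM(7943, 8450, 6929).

7943 = 13² · 47; 8450 = 2 · 5² · 13²; 6929 = 13² · 41
lcm takes max exponent of each prime: 2 · 5² · 13² · 41 · 47 = 16283150

16283150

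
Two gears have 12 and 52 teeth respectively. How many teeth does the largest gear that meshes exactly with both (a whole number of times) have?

4

12 = 2² · 3
52 = 2² · 13
Common: 2² = 4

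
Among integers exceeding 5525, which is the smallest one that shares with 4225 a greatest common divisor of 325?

Multiples of 325 above 5525: 325·18, 325·19, … . Need the cofactor coprime to 4225/325 = 13.
Checking s = 18, 19, … the first with gcd(s, 13) = 1 is s = 18, giving 5850.

5850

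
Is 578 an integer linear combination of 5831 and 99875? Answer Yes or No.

By Bézout, 5831p − 99875q = 578 has integer solutions iff gcd(5831, 99875) | 578.
Euclid: 99875 = 17·5831 + 748; 5831 = 7·748 + 595; 748 = 1·595 + 153; 595 = 3·153 + 136; 153 = 1·136 + 17; 136 = 8·17 + 0. gcd = 17; 578 mod 17 = 0. Yes.

Yes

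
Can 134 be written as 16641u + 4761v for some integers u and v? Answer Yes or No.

gcd(16641, 4761): 16641 = 3·4761 + 2358; 4761 = 2·2358 + 45; 2358 = 52·45 + 18; 45 = 2·18 + 9; 18 = 2·9 + 0 → 9
9 does not divide 134, so a solution does not exist.

No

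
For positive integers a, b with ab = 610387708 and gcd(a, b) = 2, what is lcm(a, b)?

305193854

gcd·lcm = product, so lcm = 610387708/2 = 305193854.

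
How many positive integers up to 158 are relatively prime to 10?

Prime factors of 10: 2, 5. Count integers ≤ 158 divisible by none of them.
By inclusion–exclusion: 158 − ⌊158/2⌋ − ⌊158/5⌋ + ⌊158/10⌋ = 63.

63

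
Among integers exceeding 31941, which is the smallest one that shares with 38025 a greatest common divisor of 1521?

33462

38025 = 1521·25. Any m with gcd(m, 38025) = 1521 is a multiple of 1521, say 1521s, with s coprime to 25.
Need s > 31941/1521, so s ≥ 22. First s ≥ 22 with gcd(s, 25) = 1 is s = 22. Thus m = 1521·22 = 33462.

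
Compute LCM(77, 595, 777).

726495

77 = 7 · 11; 595 = 5 · 7 · 17; 777 = 3 · 7 · 37
lcm takes max exponent of each prime: 3 · 5 · 7 · 11 · 17 · 37 = 726495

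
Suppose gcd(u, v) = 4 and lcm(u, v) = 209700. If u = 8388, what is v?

u·v = gcd·lcm = 4·209700 = 838800, so v = 838800/8388 = 100.

100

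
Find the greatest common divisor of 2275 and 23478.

2275 = 5² · 7 · 13
23478 = 2 · 3 · 7 · 13 · 43
Common: 7 · 13 = 91

91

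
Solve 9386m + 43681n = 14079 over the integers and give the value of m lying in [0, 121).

Euclid: 43681 = 4·9386 + 6137; 9386 = 1·6137 + 3249; 6137 = 1·3249 + 2888; 3249 = 1·2888 + 361; 2888 = 8·361 + 0 → gcd = 361; 14079 = 361·39.
Back-substitution yields 9386·(14) + 43681·(-3) = 361, so one solution is m = 14·39 = 546, n = -3·39 = -117.
Solutions in m differ by 43681/361 = 121; the one in [0, 121) is 546 mod 121 = 62.

62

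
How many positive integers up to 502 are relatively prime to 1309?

1309 = 7·11·17. Inclusion–exclusion on these primes:
502 − ⌊502/7⌋ − ⌊502/11⌋ − ⌊502/17⌋ + ⌊502/77⌋ + ⌊502/119⌋ + ⌊502/187⌋ − ⌊502/1309⌋ = 369

369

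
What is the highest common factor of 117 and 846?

9

117 = 3² · 13
846 = 2 · 3² · 47
Common: 3² = 9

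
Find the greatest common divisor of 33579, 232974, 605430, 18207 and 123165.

63

gcd(33579, 232974): 232974 = 6·33579 + 31500; 33579 = 1·31500 + 2079; 31500 = 15·2079 + 315; 2079 = 6·315 + 189; 315 = 1·189 + 126; 189 = 1·126 + 63; 126 = 2·63 + 0 → 63
gcd(63, 605430): 605430 = 9610·63 + 0 → 63
gcd(63, 18207): 18207 = 289·63 + 0 → 63
gcd(63, 123165): 123165 = 1955·63 + 0 → 63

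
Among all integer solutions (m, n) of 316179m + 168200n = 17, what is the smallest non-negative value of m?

Reduce mod 168200: 316179m ≡ 17 (mod 168200). With g = gcd(316179, 168200) = 1 dividing 17, divide through: 316179m ≡ 17 (mod 168200).
Since gcd(316179, 168200) = 1, m ≡ 17·(316179)⁻¹ ≡ 132923 (mod 168200). Smallest non-negative: 132923.

132923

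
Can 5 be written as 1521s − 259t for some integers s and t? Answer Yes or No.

By Bézout, 1521s − 259t = 5 has integer solutions iff gcd(1521, 259) | 5.
Euclid: 1521 = 5·259 + 226; 259 = 1·226 + 33; 226 = 6·33 + 28; 33 = 1·28 + 5; 28 = 5·5 + 3; 5 = 1·3 + 2; 3 = 1·2 + 1; 2 = 2·1 + 0. gcd = 1; 5 mod 1 = 0. Yes.

Yes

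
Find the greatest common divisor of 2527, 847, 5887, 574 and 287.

7

2527 = 7 · 19²; 847 = 7 · 11²; 5887 = 7 · 29²; 574 = 2 · 7 · 41; 287 = 7 · 41
gcd takes min exponent of each prime: 7 = 7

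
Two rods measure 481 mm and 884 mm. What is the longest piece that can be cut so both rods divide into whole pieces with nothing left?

13

Euclid: 884 = 1·481 + 403; 481 = 1·403 + 78; 403 = 5·78 + 13; 78 = 6·13 + 0. Last nonzero remainder: 13.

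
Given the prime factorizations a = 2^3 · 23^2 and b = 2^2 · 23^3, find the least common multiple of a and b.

max exponent per prime: 2^3 · 23^3 = 97336

97336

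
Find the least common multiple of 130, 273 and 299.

62790

130 = 2 · 5 · 13; 273 = 3 · 7 · 13; 299 = 13 · 23
lcm takes max exponent of each prime: 2 · 3 · 5 · 7 · 13 · 23 = 62790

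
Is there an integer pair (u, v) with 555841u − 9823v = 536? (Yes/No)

No

By Bézout, 555841u − 9823v = 536 has integer solutions iff gcd(555841, 9823) | 536.
Euclid: 555841 = 56·9823 + 5753; 9823 = 1·5753 + 4070; 5753 = 1·4070 + 1683; 4070 = 2·1683 + 704; 1683 = 2·704 + 275; 704 = 2·275 + 154; 275 = 1·154 + 121; 154 = 1·121 + 33; 121 = 3·33 + 22; 33 = 1·22 + 11; 22 = 2·11 + 0. gcd = 11; 536 mod 11 = 8. No.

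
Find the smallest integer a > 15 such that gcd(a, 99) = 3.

21

gcd(a, 99) = 3 forces 3 | a; write a = 3s. Then gcd(3s, 3·33) = 3·gcd(s, 33), so need gcd(s, 33) = 1.
3s > 15 gives s ≥ 6. The least s ≥ 6 coprime to 33 is 7, so a = 3·7 = 21.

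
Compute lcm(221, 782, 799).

477802

221 = 13 · 17; 782 = 2 · 17 · 23; 799 = 17 · 47
lcm takes max exponent of each prime: 2 · 13 · 17 · 23 · 47 = 477802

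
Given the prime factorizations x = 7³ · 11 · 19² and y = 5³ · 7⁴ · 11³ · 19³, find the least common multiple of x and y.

2739939866125

max exponent per prime: 5³ · 7⁴ · 11³ · 19³ = 2739939866125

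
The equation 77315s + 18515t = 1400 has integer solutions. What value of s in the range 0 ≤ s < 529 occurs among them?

63

Reduce mod 18515: 77315s ≡ 1400 (mod 18515). With g = gcd(77315, 18515) = 35 dividing 1400, divide through: 2209s ≡ 40 (mod 529).
Since gcd(2209, 529) = 1, s ≡ 40·(2209)⁻¹ ≡ 63 (mod 529). Smallest non-negative: 63.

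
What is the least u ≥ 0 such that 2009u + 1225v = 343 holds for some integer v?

2

gcd(2009, 1225) = 49 (Euclid: 2009 = 1·1225 + 784; 1225 = 1·784 + 441; 784 = 1·441 + 343; 441 = 1·343 + 98; 343 = 3·98 + 49; 98 = 2·49 + 0), and 49 | 343.
Extended Euclid: 2009·(11) + 1225·(-18) = 49. Scale by 7: u₀ = 77.
General solution u = u₀ + 25t; reducing mod 25 gives u = 2 (and v = -3).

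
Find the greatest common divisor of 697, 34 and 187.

17

gcd(697, 34): 697 = 20·34 + 17; 34 = 2·17 + 0 → 17
gcd(17, 187): 187 = 11·17 + 0 → 17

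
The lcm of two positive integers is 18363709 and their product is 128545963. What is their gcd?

7

gcd·lcm = product, so gcd = 128545963/18363709 = 7.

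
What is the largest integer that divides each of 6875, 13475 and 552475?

275

gcd(6875, 13475): 13475 = 1·6875 + 6600; 6875 = 1·6600 + 275; 6600 = 24·275 + 0 → 275
gcd(275, 552475): 552475 = 2009·275 + 0 → 275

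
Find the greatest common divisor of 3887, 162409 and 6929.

169

gcd(3887, 162409): 162409 = 41·3887 + 3042; 3887 = 1·3042 + 845; 3042 = 3·845 + 507; 845 = 1·507 + 338; 507 = 1·338 + 169; 338 = 2·169 + 0 → 169
gcd(169, 6929): 6929 = 41·169 + 0 → 169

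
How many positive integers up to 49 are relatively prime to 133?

40

133 = 7·19. Inclusion–exclusion on these primes:
49 − ⌊49/7⌋ − ⌊49/19⌋ + ⌊49/133⌋ = 40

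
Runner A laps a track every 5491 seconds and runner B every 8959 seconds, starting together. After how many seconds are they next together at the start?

170221

5491 = 17² · 19; 8959 = 17² · 31
max exponents: 17² · 19 · 31 = 170221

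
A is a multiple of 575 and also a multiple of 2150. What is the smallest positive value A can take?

575 = 5² · 23; 2150 = 2 · 5² · 43
max exponents: 2 · 5² · 23 · 43 = 49450

49450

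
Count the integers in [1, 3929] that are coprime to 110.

1429

110 = 2·5·11. Inclusion–exclusion on these primes:
3929 − ⌊3929/2⌋ − ⌊3929/5⌋ − ⌊3929/11⌋ + ⌊3929/10⌋ + ⌊3929/22⌋ + ⌊3929/55⌋ − ⌊3929/110⌋ = 1429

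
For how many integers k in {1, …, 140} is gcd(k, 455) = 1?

89

Prime factors of 455: 5, 7, 13. Count integers ≤ 140 divisible by none of them.
By inclusion–exclusion: 140 − ⌊140/5⌋ − ⌊140/7⌋ − ⌊140/13⌋ + ⌊140/35⌋ + ⌊140/65⌋ + ⌊140/91⌋ − ⌊140/455⌋ = 89.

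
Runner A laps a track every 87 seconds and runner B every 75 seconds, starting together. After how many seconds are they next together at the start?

2175

gcd first: 87 = 1·75 + 12; 75 = 6·12 + 3; 12 = 4·3 + 0 → gcd = 3
lcm = 87·75/gcd = 6525/3 = 2175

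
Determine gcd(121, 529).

121 = 11²
529 = 23²
Common: 1 = 1

1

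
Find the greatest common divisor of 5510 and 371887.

Euclid: 371887 = 67·5510 + 2717; 5510 = 2·2717 + 76; 2717 = 35·76 + 57; 76 = 1·57 + 19; 57 = 3·19 + 0. Last nonzero remainder: 19.

19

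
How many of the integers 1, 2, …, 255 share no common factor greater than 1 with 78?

78

78 = 2·3·13. Inclusion–exclusion on these primes:
255 − ⌊255/2⌋ − ⌊255/3⌋ − ⌊255/13⌋ + ⌊255/6⌋ + ⌊255/26⌋ + ⌊255/39⌋ − ⌊255/78⌋ = 78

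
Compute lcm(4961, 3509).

4961 = 11² · 41; 3509 = 11² · 29
max exponents: 11² · 29 · 41 = 143869

143869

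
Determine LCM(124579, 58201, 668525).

6406475075

lcm(124579, 58201) = 124579·58201/gcd = 7250622379/481 = 15074059
lcm(15074059, 668525) = 15074059·668525/gcd = 10077385292975/1573 = 6406475075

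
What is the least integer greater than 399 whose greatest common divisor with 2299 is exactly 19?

437

2299 = 19·121. Any t with gcd(t, 2299) = 19 is a multiple of 19, say 19s, with s coprime to 121.
Need s > 399/19, so s ≥ 22. First s ≥ 22 with gcd(s, 121) = 1 is s = 23. Thus t = 19·23 = 437.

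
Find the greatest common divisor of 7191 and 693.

Euclid: 7191 = 10·693 + 261; 693 = 2·261 + 171; 261 = 1·171 + 90; 171 = 1·90 + 81; 90 = 1·81 + 9; 81 = 9·9 + 0. Last nonzero remainder: 9.

9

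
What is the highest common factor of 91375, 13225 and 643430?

gcd(91375, 13225): 91375 = 6·13225 + 12025; 13225 = 1·12025 + 1200; 12025 = 10·1200 + 25; 1200 = 48·25 + 0 → 25
gcd(25, 643430): 643430 = 25737·25 + 5; 25 = 5·5 + 0 → 5

5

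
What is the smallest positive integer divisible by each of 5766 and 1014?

gcd first: 5766 = 5·1014 + 696; 1014 = 1·696 + 318; 696 = 2·318 + 60; 318 = 5·60 + 18; 60 = 3·18 + 6; 18 = 3·6 + 0 → gcd = 6
lcm = 5766·1014/gcd = 5846724/6 = 974454

974454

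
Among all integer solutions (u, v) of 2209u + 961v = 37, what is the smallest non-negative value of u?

gcd(2209, 961) = 1 (Euclid: 2209 = 2·961 + 287; 961 = 3·287 + 100; 287 = 2·100 + 87; 100 = 1·87 + 13; 87 = 6·13 + 9; 13 = 1·9 + 4; 9 = 2·4 + 1; 4 = 4·1 + 0), and 1 | 37.
Extended Euclid: 2209·(221) + 961·(-508) = 1. Scale by 37: u₀ = 8177.
General solution u = u₀ + 961t; reducing mod 961 gives u = 489 (and v = -1124).

489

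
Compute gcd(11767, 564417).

7

Euclid: 564417 = 47·11767 + 11368; 11767 = 1·11368 + 399; 11368 = 28·399 + 196; 399 = 2·196 + 7; 196 = 28·7 + 0. Last nonzero remainder: 7.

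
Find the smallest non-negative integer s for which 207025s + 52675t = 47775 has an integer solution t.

30

Euclid: 207025 = 3·52675 + 49000; 52675 = 1·49000 + 3675; 49000 = 13·3675 + 1225; 3675 = 3·1225 + 0 → gcd = 1225; 47775 = 1225·39.
Back-substitution yields 207025·(14) + 52675·(-55) = 1225, so one solution is s = 14·39 = 546, t = -55·39 = -2145.
Solutions in s differ by 52675/1225 = 43; the one in [0, 43) is 546 mod 43 = 30.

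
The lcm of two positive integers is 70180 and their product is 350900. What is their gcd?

gcd·lcm = product, so gcd = 350900/70180 = 5.

5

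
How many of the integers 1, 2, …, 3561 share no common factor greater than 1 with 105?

105 = 3·5·7. Inclusion–exclusion on these primes:
3561 − ⌊3561/3⌋ − ⌊3561/5⌋ − ⌊3561/7⌋ + ⌊3561/15⌋ + ⌊3561/21⌋ + ⌊3561/35⌋ − ⌊3561/105⌋ = 1628

1628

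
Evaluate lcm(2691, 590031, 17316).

2008465524

lcm(2691, 590031) = 2691·590031/gcd = 1587773421/117 = 13570713
lcm(13570713, 17316) = 13570713·17316/gcd = 234990466308/117 = 2008465524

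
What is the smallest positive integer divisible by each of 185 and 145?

gcd first: 185 = 1·145 + 40; 145 = 3·40 + 25; 40 = 1·25 + 15; 25 = 1·15 + 10; 15 = 1·10 + 5; 10 = 2·5 + 0 → gcd = 5
lcm = 185·145/gcd = 26825/5 = 5365

5365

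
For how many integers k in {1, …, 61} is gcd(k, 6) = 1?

Prime factors of 6: 2, 3. Count integers ≤ 61 divisible by none of them.
By inclusion–exclusion: 61 − ⌊61/2⌋ − ⌊61/3⌋ + ⌊61/6⌋ = 21.

21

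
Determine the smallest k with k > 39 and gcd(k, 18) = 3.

51

Multiples of 3 above 39: 3·14, 3·15, … . Need the cofactor coprime to 18/3 = 6.
Checking s = 14, 15, … the first with gcd(s, 6) = 1 is s = 17, giving 51.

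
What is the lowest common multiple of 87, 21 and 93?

18879

87 = 3 · 29; 21 = 3 · 7; 93 = 3 · 31
lcm takes max exponent of each prime: 3 · 7 · 29 · 31 = 18879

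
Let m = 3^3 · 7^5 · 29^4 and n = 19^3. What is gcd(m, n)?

min exponent per shared prime: (none) = 1

1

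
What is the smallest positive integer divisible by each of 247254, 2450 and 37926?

247254 = 2 · 3 · 7² · 29²; 2450 = 2 · 5² · 7²; 37926 = 2 · 3² · 7² · 43
lcm takes max exponent of each prime: 2 · 3² · 5² · 7² · 29² · 43 = 797394150

797394150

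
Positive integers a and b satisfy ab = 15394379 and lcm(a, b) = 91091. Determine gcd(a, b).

From gcd × lcm = ab: gcd = 15394379 / 91091 = 169.

169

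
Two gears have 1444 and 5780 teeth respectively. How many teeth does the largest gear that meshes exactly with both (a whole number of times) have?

4

1444 = 2² · 19²
5780 = 2² · 5 · 17²
Common: 2² = 4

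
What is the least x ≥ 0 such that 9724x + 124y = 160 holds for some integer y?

gcd(9724, 124) = 4 (Euclid: 9724 = 78·124 + 52; 124 = 2·52 + 20; 52 = 2·20 + 12; 20 = 1·12 + 8; 12 = 1·8 + 4; 8 = 2·4 + 0), and 4 | 160.
Extended Euclid: 9724·(12) + 124·(-941) = 4. Scale by 40: x₀ = 480.
General solution x = x₀ + 31t; reducing mod 31 gives x = 15 (and y = -1175).

15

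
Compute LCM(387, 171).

gcd first: 387 = 2·171 + 45; 171 = 3·45 + 36; 45 = 1·36 + 9; 36 = 4·9 + 0 → gcd = 9
lcm = 387·171/gcd = 66177/9 = 7353

7353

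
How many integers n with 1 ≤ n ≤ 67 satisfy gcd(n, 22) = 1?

Prime factors of 22: 2, 11. Count integers ≤ 67 divisible by none of them.
By inclusion–exclusion: 67 − ⌊67/2⌋ − ⌊67/11⌋ + ⌊67/22⌋ = 31.

31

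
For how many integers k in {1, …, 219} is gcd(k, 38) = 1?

Prime factors of 38: 2, 19. Count integers ≤ 219 divisible by none of them.
By inclusion–exclusion: 219 − ⌊219/2⌋ − ⌊219/19⌋ + ⌊219/38⌋ = 104.

104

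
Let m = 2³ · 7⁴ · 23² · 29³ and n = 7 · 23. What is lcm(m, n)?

247817409448

max exponent per prime: 2³ · 7⁴ · 23² · 29³ = 247817409448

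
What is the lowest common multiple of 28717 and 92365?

28717 = 13 · 47²; 92365 = 5 · 7² · 13 · 29
max exponents: 5 · 7² · 13 · 29 · 47² = 204034285

204034285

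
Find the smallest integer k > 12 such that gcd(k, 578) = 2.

Multiples of 2 above 12: 2·7, 2·8, … . Need the cofactor coprime to 578/2 = 289.
Checking s = 7, 8, … the first with gcd(s, 289) = 1 is s = 7, giving 14.

14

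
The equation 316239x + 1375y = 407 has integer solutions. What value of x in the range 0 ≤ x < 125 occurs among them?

88

Euclid: 316239 = 229·1375 + 1364; 1375 = 1·1364 + 11; 1364 = 124·11 + 0 → gcd = 11; 407 = 11·37.
Back-substitution yields 316239·(-1) + 1375·(230) = 11, so one solution is x = -1·37 = -37, y = 230·37 = 8510.
Solutions in x differ by 1375/11 = 125; the one in [0, 125) is -37 mod 125 = 88.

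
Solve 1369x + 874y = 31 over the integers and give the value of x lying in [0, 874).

gcd(1369, 874) = 1 (Euclid: 1369 = 1·874 + 495; 874 = 1·495 + 379; 495 = 1·379 + 116; 379 = 3·116 + 31; 116 = 3·31 + 23; 31 = 1·23 + 8; 23 = 2·8 + 7; 8 = 1·7 + 1; 7 = 7·1 + 0), and 1 | 31.
Extended Euclid: 1369·(-113) + 874·(177) = 1. Scale by 31: x₀ = -3503.
General solution x = x₀ + 874t; reducing mod 874 gives x = 867 (and y = -1358).

867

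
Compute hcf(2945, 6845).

2945 = 5 · 19 · 31
6845 = 5 · 37²
Common: 5 = 5

5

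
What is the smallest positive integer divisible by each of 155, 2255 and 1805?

25235705

155 = 5 · 31; 2255 = 5 · 11 · 41; 1805 = 5 · 19²
lcm takes max exponent of each prime: 5 · 11 · 19² · 31 · 41 = 25235705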